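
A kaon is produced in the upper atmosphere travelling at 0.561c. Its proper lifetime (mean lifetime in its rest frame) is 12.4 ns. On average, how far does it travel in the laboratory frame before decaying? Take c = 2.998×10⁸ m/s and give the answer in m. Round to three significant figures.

2.52 m

With β = 0.561, γ = 1/√(1 − 0.561²) = 1/√0.685279 = 1.208.
Lab-frame lifetime: Δt = γτ = 1.208 × 12.4 ns = 14.979 ns.
Distance: d = vΔt = 0.561 × 2.998×10⁸ m/s × 1.4979×10^-8 s = 2.52 m.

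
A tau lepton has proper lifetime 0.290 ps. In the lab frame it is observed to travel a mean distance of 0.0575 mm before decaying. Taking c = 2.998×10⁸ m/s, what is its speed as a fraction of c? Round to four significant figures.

Let x = d/(cτ) = 5.750×10^-5 m / (2.998×10⁸ m/s × 2.900×10^-13 s) = 0.66136. Since d = βγcτ, x = βγ = β/√(1−β²).
Solving: β² = x²/(1+x²) = 0.437397/1.437397 = 0.304298, so β = 0.5516.

0.5516c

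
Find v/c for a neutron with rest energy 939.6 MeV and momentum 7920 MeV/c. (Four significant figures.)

pc/(mc²) = 7920/939.6 = 8.4291 = βγ = β/√(1−β²).
So β² = x²/(1 + x²) with x = 8.4291: x² = 71.0497, β² = 71.0497/72.0497 = 0.986121, β = 0.9930.

0.9930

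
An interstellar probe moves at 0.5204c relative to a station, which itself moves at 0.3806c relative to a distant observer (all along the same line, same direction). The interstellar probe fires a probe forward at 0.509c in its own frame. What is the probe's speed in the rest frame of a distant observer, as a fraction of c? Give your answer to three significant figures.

Compose velocities in two stages. Stage 1 (into S'): u₁ = (0.509+0.5204)/(1+0.509×0.5204) = 0.81383.
Stage 2 (into S): u = (0.81383+0.3806)/(1+0.81383×0.3806) = 0.91196, so the speed is 0.912c.

0.912c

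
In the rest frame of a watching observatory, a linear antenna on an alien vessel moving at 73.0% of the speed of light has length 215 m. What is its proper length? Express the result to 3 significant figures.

With β = 0.73, γ = 1/√(1 − 0.73²) = 1/√0.4671 = 1.4632.
Proper length: L₀ = γ·L = 1.4632 × 215 = 315 m.

315 m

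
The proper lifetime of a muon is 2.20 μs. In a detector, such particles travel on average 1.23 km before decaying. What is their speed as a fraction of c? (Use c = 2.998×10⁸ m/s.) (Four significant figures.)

0.8813c

Let x = d/(cτ) = 1230 m / (2.998×10⁸ m/s × 2.200×10^-6 s) = 1.8649. Since d = βγcτ, x = βγ = β/√(1−β²).
Solving: β² = x²/(1+x²) = 3.47785/4.47785 = 0.776679, so β = 0.8813.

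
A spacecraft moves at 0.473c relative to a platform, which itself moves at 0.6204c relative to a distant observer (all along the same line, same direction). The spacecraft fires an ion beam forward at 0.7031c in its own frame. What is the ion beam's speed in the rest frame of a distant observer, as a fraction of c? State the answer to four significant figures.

Compose velocities in two stages. Stage 1 (into S'): u₁ = (0.7031+0.473)/(1+0.7031×0.473) = 0.88258.
Stage 2 (into S): u = (0.88258+0.6204)/(1+0.88258×0.6204) = 0.9712, so the speed is 0.9712c.

0.9712c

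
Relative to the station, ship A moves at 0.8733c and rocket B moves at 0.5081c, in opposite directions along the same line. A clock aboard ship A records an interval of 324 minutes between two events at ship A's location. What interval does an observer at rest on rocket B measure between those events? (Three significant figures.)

Transform ship A's velocity into rocket B's frame: (0.8733 + 0.5081)/(1 + 0.8733·0.5081) = 1.3814/1.44372373, so the relative speed is 0.95683c.
γ for this relative speed: γ = 1/√(1 − 0.915524) = 3.4406.
The clock on ship A records proper time, so rocket B measures Δt = γΔτ = 3.4406 × 324 = 1110 minutes.

1110 minutes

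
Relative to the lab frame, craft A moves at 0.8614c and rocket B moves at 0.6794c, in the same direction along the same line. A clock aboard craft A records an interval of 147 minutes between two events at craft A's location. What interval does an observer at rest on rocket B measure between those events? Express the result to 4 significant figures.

163.6 minutes

The velocity of craft A relative to rocket B is (0.8614 − 0.6794)c / (1 − 0.8614×0.6794) = 0.4388c; relative speed 0.4388c.
γ for this relative speed: γ = 1/√(1 − 0.192545) = 1.1129.
The clock on craft A records proper time, so rocket B measures Δt = γΔτ = 1.1129 × 147 = 163.6 minutes.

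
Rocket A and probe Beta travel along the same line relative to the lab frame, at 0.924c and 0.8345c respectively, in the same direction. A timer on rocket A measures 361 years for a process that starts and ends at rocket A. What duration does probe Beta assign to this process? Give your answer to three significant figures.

392 years

Speed of rocket A in probe Beta's frame: u = (v_A − v_B)/(1 − v_A v_B/c²) = (0.924 − 0.8345)/(1 − 0.924×0.8345) = 0.0895/0.228922 = 0.39096; |u| = 0.39096c.
At |u| = 0.39096c, γ = (1 − 0.15285)^(−1/2) = 1.0865.
The clock on rocket A records proper time, so probe Beta measures Δt = γΔτ = 1.0865 × 361 = 392 years.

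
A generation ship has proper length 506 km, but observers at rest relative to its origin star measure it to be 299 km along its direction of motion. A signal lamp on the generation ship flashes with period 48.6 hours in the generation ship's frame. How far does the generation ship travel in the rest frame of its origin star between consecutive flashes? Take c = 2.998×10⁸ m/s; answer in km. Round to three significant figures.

7.16×10^10 km

Length contraction gives γ = L₀/L = 506/299 = 1.69231.
β = √(1 − 1/γ²) = 0.80674. Lab-frame period = γτ = 1.69231×48.6 hours = 82.246 hours. Distance = βc × γτ = 0.80674 × 2.998×10⁸ m/s × 296085.6 s = 7.1611×10^13 m = 7.16×10^10 km.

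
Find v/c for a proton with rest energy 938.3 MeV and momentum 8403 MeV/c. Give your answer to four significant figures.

0.9938

βγ = pc/(mc²) = 8403/938.3 = 8.9556.
Since γ² = 1 + (βγ)² = 81.2028, γ = √81.2028 = 9.01126, and β = (βγ)/γ = 8.9556/9.01126 = 0.9938.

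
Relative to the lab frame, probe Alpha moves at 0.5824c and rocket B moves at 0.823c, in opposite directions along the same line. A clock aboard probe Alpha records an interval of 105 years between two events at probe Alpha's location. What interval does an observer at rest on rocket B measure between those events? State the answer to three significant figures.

336 years

The velocity of probe Alpha relative to rocket B is (0.5824 + 0.823)c / (1 + 0.5824×0.823) = 0.95003c; relative speed 0.95003c.
γ for this relative speed: γ = 1/√(1 − 0.902557) = 3.2035.
Probe Alpha's interval is proper; time dilation gives Δt_B = γΔτ = 3.2035 × 105 years = 336 years.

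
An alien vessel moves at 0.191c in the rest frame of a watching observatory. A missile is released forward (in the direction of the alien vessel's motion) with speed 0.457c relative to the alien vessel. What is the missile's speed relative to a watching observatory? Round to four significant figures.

Relativistic velocity addition: u = (u' + v)/(1 + u'v/c²), with u' = 0.457c and v = 0.191c.
Numerator: 0.457 + 0.191 = 0.648. Denominator: 1 + (0.457)(0.191) = 1.087287.
u = 0.648/1.087287 = 0.59598, so the speed is 0.5960c.

0.5960c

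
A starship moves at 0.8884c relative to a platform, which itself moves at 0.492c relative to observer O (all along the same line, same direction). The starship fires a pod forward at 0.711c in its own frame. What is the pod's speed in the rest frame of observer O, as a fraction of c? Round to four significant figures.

0.9932c

Compose velocities in two stages. Stage 1 (into S'): u₁ = (0.711+0.8884)/(1+0.711×0.8884) = 0.98023.
Stage 2 (into S): u = (0.98023+0.492)/(1+0.98023×0.492) = 0.99322, so the speed is 0.9932c.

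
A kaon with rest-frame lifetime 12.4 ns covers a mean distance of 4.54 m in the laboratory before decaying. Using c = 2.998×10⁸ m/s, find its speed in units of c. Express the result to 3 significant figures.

Let x = d/(cτ) = 4.540 m / (2.998×10⁸ m/s × 1.240×10^-8 s) = 1.2212. Since d = βγcτ, x = βγ = β/√(1−β²).
Solving: β² = x²/(1+x²) = 1.49133/2.49133 = 0.598608, so β = 0.774.

0.774c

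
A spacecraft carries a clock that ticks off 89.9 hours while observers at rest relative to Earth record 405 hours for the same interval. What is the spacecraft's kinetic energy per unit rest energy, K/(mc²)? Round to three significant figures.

From Δt = γΔτ: γ = 405/89.9 = 4.50501.
K/(mc²) = γ − 1 = 4.50501 − 1 = 3.51.

3.51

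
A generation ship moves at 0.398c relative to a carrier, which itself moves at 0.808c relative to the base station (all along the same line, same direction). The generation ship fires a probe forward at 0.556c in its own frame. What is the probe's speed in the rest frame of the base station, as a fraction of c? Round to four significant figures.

0.9742c

First combine the probe and generation ship (S''→S'): u₁ = (0.556 + 0.398)/(1 + 0.556×0.398) = 0.954/1.221288 = 0.78114.
Then combine with the carrier (S'→S): u = (0.78114 + 0.808)/(1 + 0.78114×0.808) = 1.58914/1.63116112 = 0.97424.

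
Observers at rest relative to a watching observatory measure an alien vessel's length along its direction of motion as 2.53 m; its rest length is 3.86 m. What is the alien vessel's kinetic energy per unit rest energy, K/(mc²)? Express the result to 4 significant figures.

0.5257

From L = L₀/γ: γ = 3.86/2.53 = 1.52569.
Since K = (γ−1)mc², K/(mc²) = 1.52569 − 1 = 0.5257.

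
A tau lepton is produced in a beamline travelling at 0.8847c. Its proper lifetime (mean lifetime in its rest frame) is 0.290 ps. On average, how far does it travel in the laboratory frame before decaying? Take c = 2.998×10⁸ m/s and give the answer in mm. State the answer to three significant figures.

With β = 0.8847, γ = 1/√(1 − 0.8847²) = 1/√0.21730591 = 2.1452.
Lab-frame lifetime: Δt = γτ = 2.1452 × 0.290 ps = 0.62211 ps.
Distance: d = vΔt = 0.8847 × 2.998×10⁸ m/s × 6.2211×10^-13 s = 1.65×10^-4 m = 0.165 mm.

0.165 mm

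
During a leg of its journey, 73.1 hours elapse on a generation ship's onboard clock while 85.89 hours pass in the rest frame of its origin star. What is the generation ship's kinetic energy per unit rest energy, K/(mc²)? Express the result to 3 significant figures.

0.175

From Δt = γΔτ: γ = 85.89/73.1 = 1.17497.
K/(mc²) = γ − 1 = 1.17497 − 1 = 0.175.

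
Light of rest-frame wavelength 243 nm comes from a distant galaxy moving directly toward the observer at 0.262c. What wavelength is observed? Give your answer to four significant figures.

Relativistic Doppler for wavelength: λ_obs = λ_src · √((1−β)/(1+β)).
With β = 0.262: factor = √(0.738/1.262) = 0.76471.
λ_obs = 243 × 0.76471 = 185.8 nm.

185.8 nm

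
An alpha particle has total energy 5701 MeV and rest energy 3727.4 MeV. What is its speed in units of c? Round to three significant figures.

0.757c

γ = E/(mc²) = 5701/3727.4 = 1.5295.
β = √(1 − 1/γ²) = √(1 − 0.427465) = √0.572535 = 0.757.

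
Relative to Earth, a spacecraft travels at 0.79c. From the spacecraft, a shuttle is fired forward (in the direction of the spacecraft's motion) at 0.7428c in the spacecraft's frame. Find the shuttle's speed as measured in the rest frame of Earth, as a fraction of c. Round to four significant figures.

Relativistic velocity addition: u = (u' + v)/(1 + u'v/c²), with u' = 0.7428c and v = 0.79c.
Numerator: 0.7428 + 0.79 = 1.5328. Denominator: 1 + (0.7428)(0.79) = 1.586812.
u = 1.5328/1.586812 = 0.96596, so the speed is 0.9660c.

0.9660c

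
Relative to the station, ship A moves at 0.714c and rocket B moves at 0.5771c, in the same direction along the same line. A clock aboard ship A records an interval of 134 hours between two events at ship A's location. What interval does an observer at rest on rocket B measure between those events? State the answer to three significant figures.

Transform ship A's velocity into rocket B's frame: (0.714 − 0.5771)/(1 − 0.714·0.5771) = 0.1369/0.5879506, so the relative speed is 0.23284c.
At |u| = 0.23284c, γ = (1 − 0.0542145)^(−1/2) = 1.0283.
The clock on ship A records proper time, so rocket B measures Δt = γΔτ = 1.0283 × 134 = 138 hours.

138 hours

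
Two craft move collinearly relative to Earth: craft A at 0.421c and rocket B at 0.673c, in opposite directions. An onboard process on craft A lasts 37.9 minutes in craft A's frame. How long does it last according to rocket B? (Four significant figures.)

Speed of craft A in rocket B's frame: u = (v_A + v_B)/(1 + v_A v_B/c²) = (0.421 + 0.673)/(1 + 0.421×0.673) = 1.094/1.283333 = 0.85247; |u| = 0.85247c.
At |u| = 0.85247c, γ = (1 − 0.726705)^(−1/2) = 1.9129.
The clock on craft A records proper time, so rocket B measures Δt = γΔτ = 1.9129 × 37.9 = 72.50 minutes.

72.50 minutes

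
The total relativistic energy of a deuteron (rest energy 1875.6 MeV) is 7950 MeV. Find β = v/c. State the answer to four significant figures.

γ = E/(mc²) = 7950/1875.6 = 4.2386.
β = √(1 − 1/γ²) = √(1 − 0.0556615) = √0.9443385 = 0.9718.

0.9718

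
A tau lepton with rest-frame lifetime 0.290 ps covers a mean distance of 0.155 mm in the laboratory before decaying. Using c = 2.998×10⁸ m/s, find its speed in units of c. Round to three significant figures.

0.872c

Lab distance = (lab lifetime)·v = γτ·βc, so βγ = d/(cτ) = 1.550×10^-4/(2.998×10⁸ × 2.900×10^-13) = 1.7828.
With βγ = 1.7828: γ² = 1 + (βγ)² = 4.17838, and β = (βγ)/γ = 1.7828/2.04411 = 0.872.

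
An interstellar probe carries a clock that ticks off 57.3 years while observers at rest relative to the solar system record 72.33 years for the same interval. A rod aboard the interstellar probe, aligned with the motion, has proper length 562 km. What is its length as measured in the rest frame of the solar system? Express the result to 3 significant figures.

γ = Δt/Δτ = 72.33/57.3 = 1.2623.
The rod contracts by the same γ: 562 km / 1.2623 = 445 km.

445 km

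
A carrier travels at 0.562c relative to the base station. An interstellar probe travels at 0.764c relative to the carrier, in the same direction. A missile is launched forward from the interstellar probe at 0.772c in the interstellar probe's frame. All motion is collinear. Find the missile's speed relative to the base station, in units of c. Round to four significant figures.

0.9904c

Compose velocities in two stages. Stage 1 (into S'): u₁ = (0.772+0.764)/(1+0.772×0.764) = 0.96615.
Stage 2 (into S): u = (0.96615+0.562)/(1+0.96615×0.562) = 0.99039, so the speed is 0.9904c.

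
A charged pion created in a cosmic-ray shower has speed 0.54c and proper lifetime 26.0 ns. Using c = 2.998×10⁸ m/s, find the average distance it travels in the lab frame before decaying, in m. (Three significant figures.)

5.00 m

With β = 0.54, γ = 1/√(1 − 0.54²) = 1/√0.7084 = 1.1881.
Lab-frame lifetime: Δt = γτ = 1.1881 × 26.0 ns = 30.891 ns.
Distance: d = vΔt = 0.54 × 2.998×10⁸ m/s × 3.0891×10^-8 s = 5.00 m.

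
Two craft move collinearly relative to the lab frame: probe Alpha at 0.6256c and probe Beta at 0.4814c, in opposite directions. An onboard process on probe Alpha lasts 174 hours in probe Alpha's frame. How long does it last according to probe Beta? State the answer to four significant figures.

331.1 hours

Speed of probe Alpha in probe Beta's frame: u = (v_A + v_B)/(1 + v_A v_B/c²) = (0.6256 + 0.4814)/(1 + 0.6256×0.4814) = 1.107/1.30116384 = 0.85078; |u| = 0.85078c.
γ for this relative speed: γ = 1/√(1 − 0.723827) = 1.9029.
Probe Alpha's interval is proper; time dilation gives Δt_B = γΔτ = 1.9029 × 174 hours = 331.1 hours.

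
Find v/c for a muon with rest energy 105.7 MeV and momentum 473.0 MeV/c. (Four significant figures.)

βγ = pc/(mc²) = 473.0/105.7 = 4.4749.
Since γ² = 1 + (βγ)² = 21.0247, γ = √21.0247 = 4.58527, and β = (βγ)/γ = 4.4749/4.58527 = 0.9759.

0.9759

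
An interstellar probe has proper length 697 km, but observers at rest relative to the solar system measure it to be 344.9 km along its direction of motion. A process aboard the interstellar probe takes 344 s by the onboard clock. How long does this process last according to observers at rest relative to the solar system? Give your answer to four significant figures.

695.2 s

γ = L₀/L = 697/344.9 = 2.02088.
Δt = γΔτ = 2.02088 × 344 = 695.2 s.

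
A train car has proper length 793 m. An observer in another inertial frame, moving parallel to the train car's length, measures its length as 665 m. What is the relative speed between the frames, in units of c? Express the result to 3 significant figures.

Length contraction gives γ = L₀/L = 793/665 = 1.1925.
β = √(1 − 1/γ²) = √0.296793 = 0.545.

0.545c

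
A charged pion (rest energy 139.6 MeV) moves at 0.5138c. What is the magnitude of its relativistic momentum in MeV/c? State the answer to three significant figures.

83.6 MeV/c

γ = 1/√(1 − β²) = 1/√(1 − 0.26399044) = 1/√0.73600956 = 1/0.85791 = 1.1656.
Momentum: p = γβ·mc = 1.1656 × 0.5138 × 139.6 MeV/c = 83.6 MeV/c.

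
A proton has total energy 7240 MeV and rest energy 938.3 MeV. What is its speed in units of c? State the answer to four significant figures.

0.9916c

Total energy E = γmc² gives γ = 7240/938.3 = 7.7161.
Hence β = √(1 − 1/γ²) = √(1 − 0.0167959) = √0.9832041 = 0.9916.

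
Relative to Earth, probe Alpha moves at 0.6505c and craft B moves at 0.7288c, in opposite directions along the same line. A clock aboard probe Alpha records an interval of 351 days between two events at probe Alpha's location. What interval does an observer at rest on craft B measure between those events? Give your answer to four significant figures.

994.9 days

Speed of probe Alpha in craft B's frame: u = (v_A + v_B)/(1 + v_A v_B/c²) = (0.6505 + 0.7288)/(1 + 0.6505×0.7288) = 1.3793/1.4740844 = 0.9357; |u| = 0.9357c.
At |u| = 0.9357c, γ = (1 − 0.875534)^(−1/2) = 2.8345.
The clock on probe Alpha records proper time, so craft B measures Δt = γΔτ = 2.8345 × 351 = 994.9 days.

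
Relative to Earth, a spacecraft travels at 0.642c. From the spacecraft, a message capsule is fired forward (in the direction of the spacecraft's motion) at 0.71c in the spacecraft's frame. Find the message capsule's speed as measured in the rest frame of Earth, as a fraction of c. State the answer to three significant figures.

Relativistic velocity addition: u = (u' + v)/(1 + u'v/c²), with u' = 0.71c and v = 0.642c.
Numerator: 0.71 + 0.642 = 1.352. Denominator: 1 + (0.71)(0.642) = 1.45582.
u = 1.352/1.45582 = 0.92869, so the speed is 0.929c.

0.929c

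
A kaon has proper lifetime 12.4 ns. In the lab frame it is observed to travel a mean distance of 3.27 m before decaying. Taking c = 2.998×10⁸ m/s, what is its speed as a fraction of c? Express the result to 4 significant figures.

0.6605c

Let x = d/(cτ) = 3.270 m / (2.998×10⁸ m/s × 1.240×10^-8 s) = 0.87962. Since d = βγcτ, x = βγ = β/√(1−β²).
Solving: β² = x²/(1+x²) = 0.773731/1.773731 = 0.436217, so β = 0.6605.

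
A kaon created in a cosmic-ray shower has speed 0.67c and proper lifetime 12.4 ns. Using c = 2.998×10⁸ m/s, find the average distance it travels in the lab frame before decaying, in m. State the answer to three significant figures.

γ = 1/√(1 − β²) = 1/√(1 − 0.4489) = 1/√0.5511 = 1/0.742361 = 1.3471.
Lab-frame lifetime: Δt = γτ = 1.3471 × 12.4 ns = 16.704 ns.
Distance: d = vΔt = 0.67 × 2.998×10⁸ m/s × 1.6704×10^-8 s = 3.36 m.

3.36 m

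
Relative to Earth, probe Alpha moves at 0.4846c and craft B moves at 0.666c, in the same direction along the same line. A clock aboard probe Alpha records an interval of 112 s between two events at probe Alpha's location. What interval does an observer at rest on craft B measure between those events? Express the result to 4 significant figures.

116.2 s

Speed of probe Alpha in craft B's frame: u = (v_A − v_B)/(1 − v_A v_B/c²) = (0.4846 − 0.666)/(1 − 0.4846×0.666) = −0.1814/0.6772564 = −0.26785; |u| = 0.26785c.
At |u| = 0.26785c, γ = (1 − 0.0717436)^(−1/2) = 1.0379.
The clock on probe Alpha records proper time, so craft B measures Δt = γΔτ = 1.0379 × 112 = 116.2 s.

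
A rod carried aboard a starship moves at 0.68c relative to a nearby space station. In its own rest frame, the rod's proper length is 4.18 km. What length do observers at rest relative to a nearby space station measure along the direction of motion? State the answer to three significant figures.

3.06 km

γ = 1/√(1 − β²) = 1/√(1 − 0.4624) = 1/√0.5376 = 1/0.733212 = 1.3639.
Length contraction: L = L₀/γ = 4.18/1.3639 = 3.06 km.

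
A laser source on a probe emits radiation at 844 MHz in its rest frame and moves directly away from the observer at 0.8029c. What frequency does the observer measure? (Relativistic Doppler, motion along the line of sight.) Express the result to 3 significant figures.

Relativistic Doppler (source moving away): f_obs = f_src · √((1−β)/(1+β)).
With β = 0.8029: factor = √(0.1971/1.8029) = 0.33064.
f_obs = 844 × 0.33064 = 279 MHz.

279 MHz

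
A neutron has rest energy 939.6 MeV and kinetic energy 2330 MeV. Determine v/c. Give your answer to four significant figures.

0.9578

γ = 1 + K/(mc²) = 1 + 2330/939.6 = 3.4798.
β = √(1 − 1/γ²) = √(1 − 0.0825831) = √0.9174169 = 0.9578.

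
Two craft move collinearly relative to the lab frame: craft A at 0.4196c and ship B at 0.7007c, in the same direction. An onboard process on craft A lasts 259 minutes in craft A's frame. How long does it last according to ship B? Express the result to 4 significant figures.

Transform craft A's velocity into ship B's frame: (0.4196 − 0.7007)/(1 − 0.4196·0.7007) = −0.2811/0.70598628, so the relative speed is 0.39817c.
γ for this relative speed: γ = 1/√(1 − 0.158539) = 1.0901.
Craft A's interval is proper; time dilation gives Δt_B = γΔτ = 1.0901 × 259 minutes = 282.3 minutes.

282.3 minutes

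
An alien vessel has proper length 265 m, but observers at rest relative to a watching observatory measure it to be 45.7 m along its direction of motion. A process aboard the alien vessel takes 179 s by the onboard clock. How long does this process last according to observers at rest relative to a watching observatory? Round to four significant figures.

1038 s

From L = L₀/γ: γ = 265/45.7 = 5.79869.
Δt = γΔτ = 5.79869 × 179 = 1038 s.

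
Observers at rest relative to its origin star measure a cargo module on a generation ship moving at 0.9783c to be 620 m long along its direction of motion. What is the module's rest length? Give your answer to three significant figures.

2990 m

γ = 1/√(1 − β²) = 1/√(1 − 0.95707089) = 1/√0.04292911 = 1/0.207193 = 4.8264.
Proper length: L₀ = γ·L = 4.8264 × 620 = 2990 m.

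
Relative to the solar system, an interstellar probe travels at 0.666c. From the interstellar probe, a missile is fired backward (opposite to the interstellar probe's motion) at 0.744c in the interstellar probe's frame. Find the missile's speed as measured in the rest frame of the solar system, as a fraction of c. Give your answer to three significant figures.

Relativistic velocity addition: u = (u' + v)/(1 + u'v/c²), with u' = −0.744c and v = 0.666c.
Numerator: −0.744 + 0.666 = −0.078. Denominator: 1 + (−0.744)(0.666) = 0.504496.
u = −0.078/0.504496 = −0.15461, so the speed is 0.155c.

0.155c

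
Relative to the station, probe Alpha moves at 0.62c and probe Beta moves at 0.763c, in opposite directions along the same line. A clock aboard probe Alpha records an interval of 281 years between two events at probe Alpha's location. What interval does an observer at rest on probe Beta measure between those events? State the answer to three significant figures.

816 years

Transform probe Alpha's velocity into probe Beta's frame: (0.62 + 0.763)/(1 + 0.62·0.763) = 1.383/1.47306, so the relative speed is 0.93886c.
At |u| = 0.93886c, γ = (1 − 0.881458)^(−1/2) = 2.9044.
The clock on probe Alpha records proper time, so probe Beta measures Δt = γΔτ = 2.9044 × 281 = 816 years.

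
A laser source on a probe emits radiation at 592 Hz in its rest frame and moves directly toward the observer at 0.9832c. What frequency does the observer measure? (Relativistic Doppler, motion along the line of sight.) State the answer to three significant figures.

Relativistic Doppler (source moving toward): f_obs = f_src · √((1+β)/(1−β)).
With β = 0.9832: factor = √(1.9832/0.0168) = 10.865.
f_obs = 592 × 10.865 = 6430 Hz.

6430 Hz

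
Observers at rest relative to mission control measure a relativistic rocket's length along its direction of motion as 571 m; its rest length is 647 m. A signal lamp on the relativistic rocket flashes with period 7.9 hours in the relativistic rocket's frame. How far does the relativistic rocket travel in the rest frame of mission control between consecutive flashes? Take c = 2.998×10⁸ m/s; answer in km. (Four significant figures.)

4.543×10^9 km

From L = L₀/γ: γ = 647/571 = 1.1331.
β = √(1 − 1/γ²) = 0.47025. Lab-frame period = γτ = 1.1331×7.9 hours = 8.9515 hours. Distance = βc × γτ = 0.47025 × 2.998×10⁸ m/s × 32225.4 s = 4.5432×10^12 m = 4.543×10^9 km.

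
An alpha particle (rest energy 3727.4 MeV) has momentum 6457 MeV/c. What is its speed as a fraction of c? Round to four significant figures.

0.8661c

βγ = pc/(mc²) = 6457/3727.4 = 1.7323.
Since γ² = 1 + (βγ)² = 4.00086, γ = √4.00086 = 2.00021, and β = (βγ)/γ = 1.7323/2.00021 = 0.8661.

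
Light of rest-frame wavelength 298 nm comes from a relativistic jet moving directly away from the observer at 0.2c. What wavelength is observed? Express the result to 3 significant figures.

365 nm

Relativistic Doppler for wavelength: λ_obs = λ_src · √((1+β)/(1−β)).
With β = 0.2: factor = √(1.2/0.8) = 1.2247.
λ_obs = 298 × 1.2247 = 365 nm.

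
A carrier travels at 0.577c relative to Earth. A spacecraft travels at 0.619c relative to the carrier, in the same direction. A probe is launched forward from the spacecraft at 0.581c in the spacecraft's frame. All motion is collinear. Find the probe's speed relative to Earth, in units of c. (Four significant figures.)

First combine the probe and spacecraft (S''→S'): u₁ = (0.581 + 0.619)/(1 + 0.581×0.619) = 1.2/1.359639 = 0.88259.
Then combine with the carrier (S'→S): u = (0.88259 + 0.577)/(1 + 0.88259×0.577) = 1.45959/1.50925443 = 0.96709.

0.9671c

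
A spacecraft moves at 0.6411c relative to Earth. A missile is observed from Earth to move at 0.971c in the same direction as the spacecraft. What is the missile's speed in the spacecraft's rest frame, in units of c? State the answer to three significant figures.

0.874c

Transform to the spacecraft's frame: u' = (u − v)/(1 − uv/c²).
u' = (0.971 − 0.6411)/(1 − 0.971×0.6411) = 0.3299/0.3774919 = 0.87393.
Speed in the spacecraft's frame: 0.874c (in the same direction).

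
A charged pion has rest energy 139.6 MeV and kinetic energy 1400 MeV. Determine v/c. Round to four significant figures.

K = (γ−1)mc², so γ = 1 + 1400/139.6 = 11.029.
Then v/c = √(1 − γ⁻²) = √(1 − 0.00822106) = √0.99177894 = 0.9959.

0.9959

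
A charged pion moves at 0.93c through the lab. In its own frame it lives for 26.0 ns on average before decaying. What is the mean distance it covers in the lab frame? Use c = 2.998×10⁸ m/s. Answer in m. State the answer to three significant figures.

γ = 1/√(1 − β²) = 1/√(1 − 0.8649) = 1/√0.1351 = 1/0.36756 = 2.7206.
Lab-frame lifetime: Δt = γτ = 2.7206 × 26.0 ns = 70.736 ns.
Distance: d = vΔt = 0.93 × 2.998×10⁸ m/s × 7.0736×10^-8 s = 19.7 m.

19.7 m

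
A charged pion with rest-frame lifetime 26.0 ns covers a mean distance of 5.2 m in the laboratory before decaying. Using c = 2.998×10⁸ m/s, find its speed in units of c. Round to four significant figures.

0.5550c

Lab distance = (lab lifetime)·v = γτ·βc, so βγ = d/(cτ) = 5.200/(2.998×10⁸ × 2.600×10^-8) = 0.66711.
With βγ = 0.66711: γ² = 1 + (βγ)² = 1.445036, and β = (βγ)/γ = 0.66711/1.2021 = 0.5550.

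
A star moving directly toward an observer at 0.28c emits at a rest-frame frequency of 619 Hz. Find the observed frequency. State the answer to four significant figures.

825.3 Hz

Relativistic Doppler (source moving toward): f_obs = f_src · √((1+β)/(1−β)).
With β = 0.28: factor = √(1.28/0.72) = 1.3333.
f_obs = 619 × 1.3333 = 825.3 Hz.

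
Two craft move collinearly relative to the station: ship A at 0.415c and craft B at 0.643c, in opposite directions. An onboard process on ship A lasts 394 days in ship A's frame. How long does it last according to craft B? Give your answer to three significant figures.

Transform ship A's velocity into craft B's frame: (0.415 + 0.643)/(1 + 0.415·0.643) = 1.058/1.266845, so the relative speed is 0.83515c.
γ for this relative speed: γ = 1/√(1 − 0.697476) = 1.8181.
The clock on ship A records proper time, so craft B measures Δt = γΔτ = 1.8181 × 394 = 716 days.

716 days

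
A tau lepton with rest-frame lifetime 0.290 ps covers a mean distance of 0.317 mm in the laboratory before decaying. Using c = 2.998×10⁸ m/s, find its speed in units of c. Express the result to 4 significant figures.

0.9644c

d = βγcτ ⇒ βγ = d/(cτ) = 3.170×10^-4 m / (8.6942×10^-5 m) = 3.6461.
β = (βγ)/√(1+(βγ)²) = 3.6461/√14.294 = 0.9644.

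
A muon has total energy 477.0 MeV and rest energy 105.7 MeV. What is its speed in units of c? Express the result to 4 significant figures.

0.9751c

Total energy E = γmc² gives γ = 477.0/105.7 = 4.5128.
Hence β = √(1 − 1/γ²) = √(1 − 0.049103) = √0.950897 = 0.9751.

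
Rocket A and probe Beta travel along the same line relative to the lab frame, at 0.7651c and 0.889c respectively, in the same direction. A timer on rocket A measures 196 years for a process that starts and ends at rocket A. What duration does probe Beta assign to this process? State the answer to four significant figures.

Speed of rocket A in probe Beta's frame: u = (v_A − v_B)/(1 − v_A v_B/c²) = (0.7651 − 0.889)/(1 − 0.7651×0.889) = −0.1239/0.3198261 = −0.3874; |u| = 0.3874c.
At |u| = 0.3874c, γ = (1 − 0.150079)^(−1/2) = 1.0847.
Rocket A's interval is proper; time dilation gives Δt_B = γΔτ = 1.0847 × 196 years = 212.6 years.

212.6 years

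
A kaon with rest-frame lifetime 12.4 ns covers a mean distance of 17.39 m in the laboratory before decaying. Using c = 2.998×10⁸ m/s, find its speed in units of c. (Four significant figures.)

d = βγcτ ⇒ βγ = d/(cτ) = 17.39 m / (3.71752 m) = 4.6778.
β = (βγ)/√(1+(βγ)²) = 4.6778/√22.8818 = 0.9779.

0.9779c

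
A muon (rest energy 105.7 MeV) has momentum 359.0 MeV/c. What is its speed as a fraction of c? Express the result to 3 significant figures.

0.959c

βγ = pc/(mc²) = 359.0/105.7 = 3.3964.
Since γ² = 1 + (βγ)² = 12.5355, γ = √12.5355 = 3.54055, and β = (βγ)/γ = 3.3964/3.54055 = 0.959.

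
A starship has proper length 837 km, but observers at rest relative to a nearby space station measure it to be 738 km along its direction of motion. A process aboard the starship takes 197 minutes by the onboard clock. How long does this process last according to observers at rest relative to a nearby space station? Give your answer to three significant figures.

223 minutes

Length contraction gives γ = L₀/L = 837/738 = 1.13415.
Δt = γΔτ = 1.13415 × 197 = 223 minutes.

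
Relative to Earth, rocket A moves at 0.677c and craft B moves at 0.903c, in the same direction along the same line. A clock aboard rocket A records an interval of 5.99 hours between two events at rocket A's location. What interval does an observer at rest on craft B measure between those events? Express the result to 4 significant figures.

The velocity of rocket A relative to craft B is (0.677 − 0.903)c / (1 − 0.677×0.903) = −0.58147c; relative speed 0.58147c.
γ for this relative speed: γ = 1/√(1 − 0.338107) = 1.2292.
Rocket A's interval is proper; time dilation gives Δt_B = γΔτ = 1.2292 × 5.99 hours = 7.363 hours.

7.363 hours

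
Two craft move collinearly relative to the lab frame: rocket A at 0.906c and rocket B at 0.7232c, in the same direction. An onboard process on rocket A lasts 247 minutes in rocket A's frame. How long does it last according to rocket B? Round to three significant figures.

The velocity of rocket A relative to rocket B is (0.906 − 0.7232)c / (1 − 0.906×0.7232) = 0.53019c; relative speed 0.53019c.
At |u| = 0.53019c, γ = (1 − 0.281101)^(−1/2) = 1.1794.
The clock on rocket A records proper time, so rocket B measures Δt = γΔτ = 1.1794 × 247 = 291 minutes.

291 minutes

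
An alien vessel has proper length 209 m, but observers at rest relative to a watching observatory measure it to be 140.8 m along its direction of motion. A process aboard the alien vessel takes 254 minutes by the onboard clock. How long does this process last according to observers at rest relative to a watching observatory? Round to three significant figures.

377 minutes

From L = L₀/γ: γ = 209/140.8 = 1.48437.
Δt = γΔτ = 1.48437 × 254 = 377 minutes.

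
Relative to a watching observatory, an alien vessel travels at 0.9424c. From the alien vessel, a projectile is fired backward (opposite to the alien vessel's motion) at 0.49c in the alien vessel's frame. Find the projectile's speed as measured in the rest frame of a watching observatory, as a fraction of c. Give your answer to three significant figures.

0.841c

In units of c, u = (u' + v)/(1 + u'v) with u' = −0.49 and v = 0.9424.
Numerator: −0.49 + 0.9424 = 0.4524. Denominator: 1 + (−0.49)(0.9424) = 0.538224.
u = 0.4524/0.538224 = 0.84054, so the speed is 0.841c.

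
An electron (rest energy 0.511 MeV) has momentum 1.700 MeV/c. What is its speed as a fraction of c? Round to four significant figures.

pc/(mc²) = 1.700/0.511 = 3.3268 = βγ = β/√(1−β²).
So β² = x²/(1 + x²) with x = 3.3268: x² = 11.0676, β² = 11.0676/12.0676 = 0.917133, β = 0.9577.

0.9577c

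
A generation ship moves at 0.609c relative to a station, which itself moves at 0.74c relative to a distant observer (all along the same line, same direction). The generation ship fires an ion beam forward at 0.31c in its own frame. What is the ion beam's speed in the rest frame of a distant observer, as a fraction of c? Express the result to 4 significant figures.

First combine the ion beam and generation ship (S''→S'): u₁ = (0.31 + 0.609)/(1 + 0.31×0.609) = 0.919/1.18879 = 0.77305.
Then combine with the station (S'→S): u = (0.77305 + 0.74)/(1 + 0.77305×0.74) = 1.51305/1.572057 = 0.96247.

0.9625c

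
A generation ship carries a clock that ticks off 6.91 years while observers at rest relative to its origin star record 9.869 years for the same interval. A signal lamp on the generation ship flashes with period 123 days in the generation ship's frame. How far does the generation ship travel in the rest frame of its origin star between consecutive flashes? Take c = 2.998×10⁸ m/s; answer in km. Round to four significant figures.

3.249×10^12 km

From Δt = γΔτ: γ = 9.869/6.91 = 1.42822.
β = √(1 − 1/γ²) = 0.71397. Lab-frame period = γτ = 1.42822×123 days = 175.67 days. Distance = βc × γτ = 0.71397 × 2.998×10⁸ m/s × 15177888 s = 3.2488×10^15 m = 3.249×10^12 km.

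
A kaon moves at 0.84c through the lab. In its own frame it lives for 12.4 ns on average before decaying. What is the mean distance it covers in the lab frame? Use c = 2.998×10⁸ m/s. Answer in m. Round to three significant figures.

Lorentz factor: γ = (1 − 0.7056)^(−1/2) = 1.843.
Lab-frame lifetime: Δt = γτ = 1.843 × 12.4 ns = 22.853 ns.
Distance: d = vΔt = 0.84 × 2.998×10⁸ m/s × 2.2853×10^-8 s = 5.76 m.

5.76 m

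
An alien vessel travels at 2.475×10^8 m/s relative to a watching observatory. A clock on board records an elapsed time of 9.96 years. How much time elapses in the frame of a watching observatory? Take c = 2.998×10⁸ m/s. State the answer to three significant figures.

β = v/c = (2.475×10^8 m/s)/(2.998×10⁸ m/s) = 0.82555.
γ = 1/√(1 − β²) = 1/√(1 − 0.6815328025) = 1/√0.3184671975 = 1/0.564329 = 1.772.
Time dilation: Δt = γ·Δτ = 1.772 × 9.96 = 17.6 years.

17.6 years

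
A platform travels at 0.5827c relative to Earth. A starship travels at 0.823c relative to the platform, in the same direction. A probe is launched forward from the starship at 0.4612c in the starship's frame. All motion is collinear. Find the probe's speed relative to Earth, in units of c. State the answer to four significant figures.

0.9813c

First combine the probe and starship (S''→S'): u₁ = (0.4612 + 0.823)/(1 + 0.4612×0.823) = 1.2842/1.3795676 = 0.93087.
Then combine with the platform (S'→S): u = (0.93087 + 0.5827)/(1 + 0.93087×0.5827) = 1.51357/1.542417949 = 0.9813.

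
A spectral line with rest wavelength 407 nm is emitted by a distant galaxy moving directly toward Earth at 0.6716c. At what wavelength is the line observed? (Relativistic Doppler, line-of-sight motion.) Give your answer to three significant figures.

180 nm

Relativistic Doppler for wavelength: λ_obs = λ_src · √((1−β)/(1+β)).
With β = 0.6716: factor = √(0.3284/1.6716) = 0.44324.
λ_obs = 407 × 0.44324 = 180 nm.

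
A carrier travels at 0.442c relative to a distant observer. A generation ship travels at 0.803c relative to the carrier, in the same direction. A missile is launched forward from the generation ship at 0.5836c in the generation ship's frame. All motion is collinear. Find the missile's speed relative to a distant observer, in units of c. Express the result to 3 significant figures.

First combine the missile and generation ship (S''→S'): u₁ = (0.5836 + 0.803)/(1 + 0.5836×0.803) = 1.3866/1.4686308 = 0.94414.
Then combine with the carrier (S'→S): u = (0.94414 + 0.442)/(1 + 0.94414×0.442) = 1.38614/1.41730988 = 0.97801.

0.978c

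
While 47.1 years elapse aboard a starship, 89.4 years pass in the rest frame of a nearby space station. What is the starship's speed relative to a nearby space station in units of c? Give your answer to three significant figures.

γ = Δt/Δτ = 89.4/47.1 = 1.8981.
β = √(1 − 1/γ²) = √(1 − 0.277563) = √0.722437 = 0.850.

0.850c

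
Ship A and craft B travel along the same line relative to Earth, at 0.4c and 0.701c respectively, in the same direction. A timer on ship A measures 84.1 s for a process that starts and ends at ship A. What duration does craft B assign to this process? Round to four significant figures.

92.59 s

Speed of ship A in craft B's frame: u = (v_A − v_B)/(1 − v_A v_B/c²) = (0.4 − 0.701)/(1 − 0.4×0.701) = −0.301/0.7196 = −0.41829; |u| = 0.41829c.
γ for this relative speed: γ = 1/√(1 − 0.174967) = 1.1009.
The clock on ship A records proper time, so craft B measures Δt = γΔτ = 1.1009 × 84.1 = 92.59 s.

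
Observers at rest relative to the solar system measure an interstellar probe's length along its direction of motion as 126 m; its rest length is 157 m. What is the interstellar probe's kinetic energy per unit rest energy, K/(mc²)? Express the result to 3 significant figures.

Length contraction gives γ = L₀/L = 157/126 = 1.24603.
Since K = (γ−1)mc², K/(mc²) = 1.24603 − 1 = 0.246.

0.246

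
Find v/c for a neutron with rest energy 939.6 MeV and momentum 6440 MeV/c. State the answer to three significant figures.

βγ = pc/(mc²) = 6440/939.6 = 6.854.
Since γ² = 1 + (βγ)² = 47.9773, γ = √47.9773 = 6.92656, and β = (βγ)/γ = 6.854/6.92656 = 0.990.

0.990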